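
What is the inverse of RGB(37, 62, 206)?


Invert: (255-R, 255-G, 255-B)
R: 255-37 = 218
G: 255-62 = 193
B: 255-206 = 49
= RGB(218, 193, 49)


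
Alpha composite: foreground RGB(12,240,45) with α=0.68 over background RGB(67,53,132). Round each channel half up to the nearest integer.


C = α×F + (1-α)×B, with 1-α = 0.32
R: 0.68×12 + 0.32×67 = 8.16 + 21.44 = 29.60 → 30
G: 0.68×240 + 0.32×53 = 163.20 + 16.96 = 180.16 → 180
B: 0.68×45 + 0.32×132 = 30.60 + 42.24 = 72.84 → 73
= RGB(30, 180, 73)


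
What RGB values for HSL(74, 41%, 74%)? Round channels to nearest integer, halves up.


H=74°, S=0.41, L=0.74
C = (1-|2L-1|)×S = (1-|0.48|)×0.41 = 0.2132
H' = H/60 = 74/60 ≈ 1.2333; X = C×(1-|H' mod 2 - 1|) ≈ 0.1635
m = L - C/2 = 0.74 - 0.1066 = 0.6334
Sector ⌊H'⌋ = 1 → (R',G',B') = (≈0.1635, 0.2132, 0.0)
RGB = ((R'+m)×255, (G'+m)×255, (B'+m)×255) = (203.1976, 215.883, 161.517)
Round half up → RGB(203, 216, 162)


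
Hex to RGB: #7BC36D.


7B → 123 (R)
C3 → 195 (G)
6D → 109 (B)
= RGB(123, 195, 109)


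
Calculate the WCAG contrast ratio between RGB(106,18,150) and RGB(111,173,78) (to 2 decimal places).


Linearize each sRGB channel c=v/255: c/12.92 if c ≤ 0.04045 else ((c+0.055)/1.055)^2.4
L = 0.2126×R_lin + 0.7152×G_lin + 0.0722×B_lin
Color 1 (106,18,150):
  R=106: 106/255≈0.4157 > 0.04045 → ((0.4157+0.055)/1.055)^2.4 ≈ 0.14413
  G=18: 18/255≈0.0706 > 0.04045 → ((0.0706+0.055)/1.055)^2.4 ≈ 0.00605
  B=150: 150/255≈0.5882 > 0.04045 → ((0.5882+0.055)/1.055)^2.4 ≈ 0.30499
  L1 = 0.2126×0.14413 + 0.7152×0.00605 + 0.0722×0.30499 ≈ 0.05699
Color 2 (111,173,78):
  R=111: 111/255≈0.4353 > 0.04045 → ((0.4353+0.055)/1.055)^2.4 ≈ 0.15896
  G=173: 173/255≈0.6784 > 0.04045 → ((0.6784+0.055)/1.055)^2.4 ≈ 0.41789
  B=78: 78/255≈0.3059 > 0.04045 → ((0.3059+0.055)/1.055)^2.4 ≈ 0.07619
  L2 = 0.2126×0.15896 + 0.7152×0.41789 + 0.0722×0.07619 ≈ 0.33817
Lighter = 0.33817, Darker = 0.05699
Ratio = (L_lighter + 0.05) / (L_darker + 0.05)
Ratio = (0.33817 + 0.05) / (0.05699 + 0.05) = 0.38817 / 0.10699 ≈ 3.6281
Ratio ≈ 3.63:1


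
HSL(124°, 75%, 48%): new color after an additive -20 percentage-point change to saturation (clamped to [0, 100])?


Original S = 75%
Adjustment = -20 percentage points
New S = 75 + (-20) = 55
Clamp to [0, 100] → 55
= HSL(124°, 55%, 48%)


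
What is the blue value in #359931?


Color: #359931
R = 35 = 53
G = 99 = 153
B = 31 = 49
Blue = 49


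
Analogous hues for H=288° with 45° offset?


Base hue: 288°
Left analog: (288 - 45) mod 360 = 243°
Right analog: (288 + 45) mod 360 = 333°
Analogous hues = 243° and 333°


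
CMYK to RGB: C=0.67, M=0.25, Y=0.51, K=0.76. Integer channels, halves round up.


R = 255 × (1-C) × (1-K) = 255 × 0.33 × 0.24 = 20.196 → 20
G = 255 × (1-M) × (1-K) = 255 × 0.75 × 0.24 = 45.9 → 46
B = 255 × (1-Y) × (1-K) = 255 × 0.49 × 0.24 = 29.988 → 30
= RGB(20, 46, 30)


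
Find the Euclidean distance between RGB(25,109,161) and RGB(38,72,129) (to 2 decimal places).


d = √[(R₁-R₂)² + (G₁-G₂)² + (B₁-B₂)²]
d = √[(25-38)² + (109-72)² + (161-129)²]
d = √[169 + 1369 + 1024]
d = √2562
d ≈ 50.62


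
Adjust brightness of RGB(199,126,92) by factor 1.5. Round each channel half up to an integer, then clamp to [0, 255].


Multiply each channel by 1.5, round half up, clamp to [0, 255]
R: 199×1.5 = 298.5 → round → 299 → clamp → 255
G: 126×1.5 = 189
B: 92×1.5 = 138
= RGB(255, 189, 138)


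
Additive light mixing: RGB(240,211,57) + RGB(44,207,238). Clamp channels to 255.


Additive: each channel = min(255, C₁+C₂)
R: 240+44 = 284 → 255
G: 211+207 = 418 → 255
B: 57+238 = 295 → 255
= RGB(255, 255, 255)


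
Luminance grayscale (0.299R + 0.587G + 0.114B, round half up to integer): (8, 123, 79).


Gray = 0.299×R + 0.587×G + 0.114×B
Gray = 0.299×8 + 0.587×123 + 0.114×79
Gray = 2.392 + 72.201 + 9.006
Gray = 83.599 → round half up → 84
Gray = 84


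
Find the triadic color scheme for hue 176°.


Triadic: equally spaced at 120° intervals
H1 = 176°
H2 = (176 + 120) mod 360 = 296°
H3 = (176 + 240) mod 360 = 56°
Triadic = 176°, 296°, 56°


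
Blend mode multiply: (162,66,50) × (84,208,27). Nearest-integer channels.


Multiply: C = A×B/255, rounded to nearest integer
R: 162×84/255 = 13608/255 ≈ 53.365 → 53
G: 66×208/255 = 13728/255 ≈ 53.835 → 54
B: 50×27/255 = 1350/255 ≈ 5.294 → 5
= RGB(53, 54, 5)


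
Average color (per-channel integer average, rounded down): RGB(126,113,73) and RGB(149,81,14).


Midpoint: each channel = ⌊(C₁+C₂)/2⌋
R: ⌊(126+149)/2⌋ = 137
G: ⌊(113+81)/2⌋ = 97
B: ⌊(73+14)/2⌋ = 43
= RGB(137, 97, 43)


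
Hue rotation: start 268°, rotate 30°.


New hue = (H + rotation) mod 360
New hue = (268 + 30) mod 360
= 298 mod 360
= 298°


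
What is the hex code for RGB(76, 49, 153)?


R = 76 → 4C (hex)
G = 49 → 31 (hex)
B = 153 → 99 (hex)
Hex = #4C3199


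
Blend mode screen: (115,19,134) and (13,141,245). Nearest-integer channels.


Screen: C = 255 - (255-A)×(255-B)/255, rounded to nearest integer
R: 255 - (255-115)×(255-13)/255 = 255 - 33880/255 ≈ 255 - 132.863 = 122.137 → 122
G: 255 - (255-19)×(255-141)/255 = 255 - 26904/255 ≈ 255 - 105.506 = 149.494 → 149
B: 255 - (255-134)×(255-245)/255 = 255 - 1210/255 ≈ 255 - 4.745 = 250.255 → 250
= RGB(122, 149, 250)


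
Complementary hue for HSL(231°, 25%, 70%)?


Complement = opposite side of color wheel = hue + 180°
H' = (231 + 180) mod 360 = 51°
S and L unchanged.
= HSL(51°, 25%, 70%)


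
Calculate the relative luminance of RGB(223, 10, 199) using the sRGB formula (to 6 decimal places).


Linearize each channel (sRGB transfer function): c = v/255; c_lin = c/12.92 if c ≤ 0.04045, else ((c+0.055)/1.055)^2.4
  R: 223/255 ≈ 0.874510 > 0.04045 → ((0.874510+0.055)/1.055)^2.4 ≈ 0.737910
  G: 10/255 ≈ 0.039216 ≤ 0.04045 → 0.039216/12.92 ≈ 0.003035
  B: 199/255 ≈ 0.780392 > 0.04045 → ((0.780392+0.055)/1.055)^2.4 ≈ 0.571125
R_lin = 0.737910, G_lin = 0.003035, B_lin = 0.571125
L = 0.2126×R + 0.7152×G + 0.0722×B
L = 0.2126×0.737910 + 0.7152×0.003035 + 0.0722×0.571125
L ≈ 0.200286


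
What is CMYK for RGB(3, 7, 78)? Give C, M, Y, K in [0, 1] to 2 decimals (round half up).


R'=3/255≈0.0118, G'=7/255≈0.0275, B'=78/255≈0.3059
K = 1 - max(R',G',B') = 1 - 78/255 = 177/255 = 0.69411… → 0.69
(1-R'-K)/(1-K) simplifies to (max-R)/max with max = 78:
C = (78-3)/78 = 75/78 = 0.96153… → 0.96
M = (78-7)/78 = 71/78 = 0.91025… → 0.91
Y = (78-78)/78 = 0/78 = 0 → 0.00
= CMYK(0.96, 0.91, 0.00, 0.69)


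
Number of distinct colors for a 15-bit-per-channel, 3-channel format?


Total bits = 15 bits/channel × 3 channels = 45 bits
Distinct colors = 2^45
= 35,184,372,088,832 colors


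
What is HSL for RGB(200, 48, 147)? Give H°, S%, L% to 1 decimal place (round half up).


Normalize: R'=200/255≈0.7843, G'=48/255≈0.1882, B'=147/255≈0.5765
Max=200/255, Min=48/255, Δ=Max-Min=152/255
L = (Max+Min)/2 = (200+48)/510 = 248/510 = 0.48627… → L = 48.6%
L ≤ 0.5 → S = Δ/(Max+Min) = 152/(200+48) = 152/248 = 0.61290… → S = 61.3%
(the 1/255 factors cancel in S and H, so raw channel differences can be used)
Max is R' → H = 60 × (((G-B)/Δ) mod 6) = 60 × (((48-147)/152) mod 6)
  (-99)/152 = -0.6513…; negative, so add 6 → 5.3486…
  H = 60 × 5.3486… = 320.921…° → H = 320.9°
= HSL(320.9°, 61.3%, 48.6%)


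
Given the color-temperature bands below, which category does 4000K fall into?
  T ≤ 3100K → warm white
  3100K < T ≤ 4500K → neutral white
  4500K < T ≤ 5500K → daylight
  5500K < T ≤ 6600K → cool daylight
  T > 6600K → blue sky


Temperature: 4000K
3100K < 4000K ≤ 4500K → neutral white
Classification: neutral white


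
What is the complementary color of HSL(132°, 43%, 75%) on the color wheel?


Complement = opposite side of color wheel = hue + 180°
H' = (132 + 180) mod 360 = 312°
S and L unchanged.
= HSL(312°, 43%, 75%)


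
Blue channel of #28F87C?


Color: #28F87C
R = 28 = 40
G = F8 = 248
B = 7C = 124
Blue = 124


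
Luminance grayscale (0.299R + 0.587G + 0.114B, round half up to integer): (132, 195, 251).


Gray = 0.299×R + 0.587×G + 0.114×B
Gray = 0.299×132 + 0.587×195 + 0.114×251
Gray = 39.468 + 114.465 + 28.614
Gray = 182.547 → round half up → 183
Gray = 183


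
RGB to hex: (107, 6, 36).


R = 107 → 6B (hex)
G = 6 → 06 (hex)
B = 36 → 24 (hex)
Hex = #6B0624


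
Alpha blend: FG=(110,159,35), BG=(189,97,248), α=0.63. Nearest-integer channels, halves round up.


C = α×F + (1-α)×B, with 1-α = 0.37
R: 0.63×110 + 0.37×189 = 69.30 + 69.93 = 139.23 → 139
G: 0.63×159 + 0.37×97 = 100.17 + 35.89 = 136.06 → 136
B: 0.63×35 + 0.37×248 = 22.05 + 91.76 = 113.81 → 114
= RGB(139, 136, 114)


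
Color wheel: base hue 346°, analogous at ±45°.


Base hue: 346°
Left analog: (346 - 45) mod 360 = 301°
Right analog: (346 + 45) mod 360 = 31°
Analogous hues = 301° and 31°


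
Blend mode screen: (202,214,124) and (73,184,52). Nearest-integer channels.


Screen: C = 255 - (255-A)×(255-B)/255, rounded to nearest integer
R: 255 - (255-202)×(255-73)/255 = 255 - 9646/255 ≈ 255 - 37.827 = 217.173 → 217
G: 255 - (255-214)×(255-184)/255 = 255 - 2911/255 ≈ 255 - 11.416 = 243.584 → 244
B: 255 - (255-124)×(255-52)/255 = 255 - 26593/255 ≈ 255 - 104.286 = 150.714 → 151
= RGB(217, 244, 151)


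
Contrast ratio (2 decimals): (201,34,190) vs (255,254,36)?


Linearize each sRGB channel c=v/255: c/12.92 if c ≤ 0.04045 else ((c+0.055)/1.055)^2.4
L = 0.2126×R_lin + 0.7152×G_lin + 0.0722×B_lin
Color 1 (201,34,190):
  R=201: 201/255≈0.7882 > 0.04045 → ((0.7882+0.055)/1.055)^2.4 ≈ 0.58408
  G=34: 34/255≈0.1333 > 0.04045 → ((0.1333+0.055)/1.055)^2.4 ≈ 0.01600
  B=190: 190/255≈0.7451 > 0.04045 → ((0.7451+0.055)/1.055)^2.4 ≈ 0.51492
  L1 = 0.2126×0.58408 + 0.7152×0.01600 + 0.0722×0.51492 ≈ 0.17279
Color 2 (255,254,36):
  R=255: 255/255≈1.0000 > 0.04045 → ((1.0000+0.055)/1.055)^2.4 ≈ 1.00000
  G=254: 254/255≈0.9961 > 0.04045 → ((0.9961+0.055)/1.055)^2.4 ≈ 0.99110
  B=36: 36/255≈0.1412 > 0.04045 → ((0.1412+0.055)/1.055)^2.4 ≈ 0.01764
  L2 = 0.2126×1.00000 + 0.7152×0.99110 + 0.0722×0.01764 ≈ 0.92271
Lighter = 0.92271, Darker = 0.17279
Ratio = (L_lighter + 0.05) / (L_darker + 0.05)
Ratio = (0.92271 + 0.05) / (0.17279 + 0.05) = 0.97271 / 0.22279 ≈ 4.3660
Ratio ≈ 4.37:1


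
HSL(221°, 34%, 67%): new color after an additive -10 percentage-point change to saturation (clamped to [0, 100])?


Original S = 34%
Adjustment = -10 percentage points
New S = 34 + (-10) = 24
Clamp to [0, 100] → 24
= HSL(221°, 24%, 67%)


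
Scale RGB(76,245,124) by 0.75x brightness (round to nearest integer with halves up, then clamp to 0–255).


Multiply each channel by 0.75, round half up, clamp to [0, 255]
R: 76×0.75 = 57
G: 245×0.75 = 183.75 → round → 184
B: 124×0.75 = 93
= RGB(57, 184, 93)


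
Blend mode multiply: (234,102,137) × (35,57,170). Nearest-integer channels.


Multiply: C = A×B/255, rounded to nearest integer
R: 234×35/255 = 8190/255 ≈ 32.118 → 32
G: 102×57/255 = 5814/255 ≈ 22.800 → 23
B: 137×170/255 = 23290/255 ≈ 91.333 → 91
= RGB(32, 23, 91)


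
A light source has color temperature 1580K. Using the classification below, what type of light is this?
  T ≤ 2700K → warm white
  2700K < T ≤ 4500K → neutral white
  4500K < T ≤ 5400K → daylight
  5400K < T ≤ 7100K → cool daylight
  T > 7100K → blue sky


Temperature: 1580K
1580K ≤ 2700K → warm white
Classification: warm white


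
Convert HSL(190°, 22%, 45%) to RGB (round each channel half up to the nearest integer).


H=190°, S=0.22, L=0.45
C = (1-|2L-1|)×S = (1-|-0.10|)×0.22 = 0.198
H' = H/60 = 190/60 ≈ 3.1667; X = C×(1-|H' mod 2 - 1|) = 0.165
m = L - C/2 = 0.45 - 0.099 = 0.351
Sector ⌊H'⌋ = 3 → (R',G',B') = (0.0, 0.165, 0.198)
RGB = ((R'+m)×255, (G'+m)×255, (B'+m)×255) = (89.505, 131.58, 139.995)
Round half up → RGB(90, 132, 140)


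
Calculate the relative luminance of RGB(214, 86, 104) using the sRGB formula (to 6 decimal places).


Linearize each channel (sRGB transfer function): c = v/255; c_lin = c/12.92 if c ≤ 0.04045, else ((c+0.055)/1.055)^2.4
  R: 214/255 ≈ 0.839216 > 0.04045 → ((0.839216+0.055)/1.055)^2.4 ≈ 0.672443
  G: 86/255 ≈ 0.337255 > 0.04045 → ((0.337255+0.055)/1.055)^2.4 ≈ 0.093059
  B: 104/255 ≈ 0.407843 > 0.04045 → ((0.407843+0.055)/1.055)^2.4 ≈ 0.138432
R_lin = 0.672443, G_lin = 0.093059, B_lin = 0.138432
L = 0.2126×R + 0.7152×G + 0.0722×B
L = 0.2126×0.672443 + 0.7152×0.093059 + 0.0722×0.138432
L ≈ 0.219512


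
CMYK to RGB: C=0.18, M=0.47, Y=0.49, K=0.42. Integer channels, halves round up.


R = 255 × (1-C) × (1-K) = 255 × 0.82 × 0.58 = 121.278 → 121
G = 255 × (1-M) × (1-K) = 255 × 0.53 × 0.58 = 78.387 → 78
B = 255 × (1-Y) × (1-K) = 255 × 0.51 × 0.58 = 75.429 → 75
= RGB(121, 78, 75)


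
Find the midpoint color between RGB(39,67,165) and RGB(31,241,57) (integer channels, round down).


Midpoint: each channel = ⌊(C₁+C₂)/2⌋
R: ⌊(39+31)/2⌋ = 35
G: ⌊(67+241)/2⌋ = 154
B: ⌊(165+57)/2⌋ = 111
= RGB(35, 154, 111)


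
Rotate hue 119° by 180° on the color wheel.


New hue = (H + rotation) mod 360
New hue = (119 + 180) mod 360
= 299 mod 360
= 299°


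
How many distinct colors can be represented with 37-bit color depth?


Colors = 2^bits = 2^37
= 137,438,953,472 colors


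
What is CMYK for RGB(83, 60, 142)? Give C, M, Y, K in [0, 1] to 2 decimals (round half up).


R'=83/255≈0.3255, G'=60/255≈0.2353, B'=142/255≈0.5569
K = 1 - max(R',G',B') = 1 - 142/255 = 113/255 = 0.44313… → 0.44
(1-R'-K)/(1-K) simplifies to (max-R)/max with max = 142:
C = (142-83)/142 = 59/142 = 0.41549… → 0.42
M = (142-60)/142 = 82/142 = 0.57746… → 0.58
Y = (142-142)/142 = 0/142 = 0 → 0.00
= CMYK(0.42, 0.58, 0.00, 0.44)


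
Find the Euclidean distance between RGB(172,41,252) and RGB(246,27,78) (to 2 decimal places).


d = √[(R₁-R₂)² + (G₁-G₂)² + (B₁-B₂)²]
d = √[(172-246)² + (41-27)² + (252-78)²]
d = √[5476 + 196 + 30276]
d = √35948
d ≈ 189.60


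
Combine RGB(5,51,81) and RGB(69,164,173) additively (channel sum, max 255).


Additive: each channel = min(255, C₁+C₂)
R: 5+69 = 74 → 74
G: 51+164 = 215 → 215
B: 81+173 = 254 → 254
= RGB(74, 215, 254)


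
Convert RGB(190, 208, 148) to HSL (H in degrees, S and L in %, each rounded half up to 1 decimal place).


Normalize: R'=190/255≈0.7451, G'=208/255≈0.8157, B'=148/255≈0.5804
Max=208/255, Min=148/255, Δ=Max-Min=60/255
L = (Max+Min)/2 = (208+148)/510 = 356/510 = 0.69803… → L = 69.8%
L > 0.5 → S = Δ/(2-Max-Min) = 60/(510-208-148) = 60/154 = 0.38961… → S = 39.0%
(the 1/255 factors cancel in S and H, so raw channel differences can be used)
Max is G' → H = 60 × ((B-R)/Δ + 2) = 60 × ((148-190)/60 + 2)
  -42/60 + 2 = -0.7 + 2 = 1.3
  H = 60 × 1.3 = 78° → H = 78.0°
= HSL(78.0°, 39.0%, 69.8%)


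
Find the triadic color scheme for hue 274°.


Triadic: equally spaced at 120° intervals
H1 = 274°
H2 = (274 + 120) mod 360 = 34°
H3 = (274 + 240) mod 360 = 154°
Triadic = 274°, 34°, 154°


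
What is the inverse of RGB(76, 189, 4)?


Invert: (255-R, 255-G, 255-B)
R: 255-76 = 179
G: 255-189 = 66
B: 255-4 = 251
= RGB(179, 66, 251)


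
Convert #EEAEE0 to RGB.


EE → 238 (R)
AE → 174 (G)
E0 → 224 (B)
= RGB(238, 174, 224)


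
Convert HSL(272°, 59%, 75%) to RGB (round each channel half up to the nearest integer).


H=272°, S=0.59, L=0.75
C = (1-|2L-1|)×S = (1-|0.50|)×0.59 = 0.295
H' = H/60 = 272/60 ≈ 4.5333; X = C×(1-|H' mod 2 - 1|) ≈ 0.1573
m = L - C/2 = 0.75 - 0.1475 = 0.6025
Sector ⌊H'⌋ = 4 → (R',G',B') = (≈0.1573, 0.0, 0.295)
RGB = ((R'+m)×255, (G'+m)×255, (B'+m)×255) = (193.7575, 153.6375, 228.8625)
Round half up → RGB(194, 154, 229)


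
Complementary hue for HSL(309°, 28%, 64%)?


Complement = opposite side of color wheel = hue + 180°
H' = (309 + 180) mod 360 = 129°
S and L unchanged.
= HSL(129°, 28%, 64%)


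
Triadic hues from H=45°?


Triadic: equally spaced at 120° intervals
H1 = 45°
H2 = (45 + 120) mod 360 = 165°
H3 = (45 + 240) mod 360 = 285°
Triadic = 45°, 165°, 285°


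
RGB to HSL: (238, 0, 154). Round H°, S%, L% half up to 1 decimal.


Normalize: R'=238/255≈0.9333, G'=0/255≈0.0000, B'=154/255≈0.6039
Max=238/255, Min=0/255, Δ=Max-Min=238/255
L = (Max+Min)/2 = (238+0)/510 = 238/510 = 0.46666… → L = 46.7%
L ≤ 0.5 → S = Δ/(Max+Min) = 238/(238+0) = 238/238 = 1 → S = 100.0%
(the 1/255 factors cancel in S and H, so raw channel differences can be used)
Max is R' → H = 60 × (((G-B)/Δ) mod 6) = 60 × (((0-154)/238) mod 6)
  (-154)/238 = -0.6470…; negative, so add 6 → 5.3529…
  H = 60 × 5.3529… = 321.176…° → H = 321.2°
= HSL(321.2°, 100.0%, 46.7%)


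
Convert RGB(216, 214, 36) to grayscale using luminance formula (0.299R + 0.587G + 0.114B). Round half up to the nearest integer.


Gray = 0.299×R + 0.587×G + 0.114×B
Gray = 0.299×216 + 0.587×214 + 0.114×36
Gray = 64.584 + 125.618 + 4.104
Gray = 194.306 → round half up → 194
Gray = 194


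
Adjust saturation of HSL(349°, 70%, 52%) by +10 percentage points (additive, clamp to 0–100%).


Original S = 70%
Adjustment = +10 percentage points
New S = 70 + (10) = 80
Clamp to [0, 100] → 80
= HSL(349°, 80%, 52%)


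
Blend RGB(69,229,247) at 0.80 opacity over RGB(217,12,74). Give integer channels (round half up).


C = α×F + (1-α)×B, with 1-α = 0.20
R: 0.80×69 + 0.20×217 = 55.20 + 43.40 = 98.60 → 99
G: 0.80×229 + 0.20×12 = 183.20 + 2.40 = 185.60 → 186
B: 0.80×247 + 0.20×74 = 197.60 + 14.80 = 212.40 → 212
= RGB(99, 186, 212)


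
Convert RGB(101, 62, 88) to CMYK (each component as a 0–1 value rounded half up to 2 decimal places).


R'=101/255≈0.3961, G'=62/255≈0.2431, B'=88/255≈0.3451
K = 1 - max(R',G',B') = 1 - 101/255 = 154/255 = 0.60392… → 0.60
(1-R'-K)/(1-K) simplifies to (max-R)/max with max = 101:
C = (101-101)/101 = 0/101 = 0 → 0.00
M = (101-62)/101 = 39/101 = 0.38613… → 0.39
Y = (101-88)/101 = 13/101 = 0.12871… → 0.13
= CMYK(0.00, 0.39, 0.13, 0.60)


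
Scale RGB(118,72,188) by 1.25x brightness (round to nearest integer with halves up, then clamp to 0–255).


Multiply each channel by 1.25, round half up, clamp to [0, 255]
R: 118×1.25 = 147.5 → round → 148
G: 72×1.25 = 90
B: 188×1.25 = 235
= RGB(148, 90, 235)


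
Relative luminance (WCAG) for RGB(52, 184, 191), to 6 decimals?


Linearize each channel (sRGB transfer function): c = v/255; c_lin = c/12.92 if c ≤ 0.04045, else ((c+0.055)/1.055)^2.4
  R: 52/255 ≈ 0.203922 > 0.04045 → ((0.203922+0.055)/1.055)^2.4 ≈ 0.034340
  G: 184/255 ≈ 0.721569 > 0.04045 → ((0.721569+0.055)/1.055)^2.4 ≈ 0.479320
  B: 191/255 ≈ 0.749020 > 0.04045 → ((0.749020+0.055)/1.055)^2.4 ≈ 0.520996
R_lin = 0.034340, G_lin = 0.479320, B_lin = 0.520996
L = 0.2126×R + 0.7152×G + 0.0722×B
L = 0.2126×0.034340 + 0.7152×0.479320 + 0.0722×0.520996
L ≈ 0.387726


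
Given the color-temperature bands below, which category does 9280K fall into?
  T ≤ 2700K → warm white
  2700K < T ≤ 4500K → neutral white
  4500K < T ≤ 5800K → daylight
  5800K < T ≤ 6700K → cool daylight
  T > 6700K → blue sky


Temperature: 9280K
9280K > 6700K → blue sky
Classification: blue sky


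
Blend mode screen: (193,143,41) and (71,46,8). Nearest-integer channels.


Screen: C = 255 - (255-A)×(255-B)/255, rounded to nearest integer
R: 255 - (255-193)×(255-71)/255 = 255 - 11408/255 ≈ 255 - 44.737 = 210.263 → 210
G: 255 - (255-143)×(255-46)/255 = 255 - 23408/255 ≈ 255 - 91.796 = 163.204 → 163
B: 255 - (255-41)×(255-8)/255 = 255 - 52858/255 ≈ 255 - 207.286 = 47.714 → 48
= RGB(210, 163, 48)


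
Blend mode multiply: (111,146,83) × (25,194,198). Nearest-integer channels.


Multiply: C = A×B/255, rounded to nearest integer
R: 111×25/255 = 2775/255 ≈ 10.882 → 11
G: 146×194/255 = 28324/255 ≈ 111.075 → 111
B: 83×198/255 = 16434/255 ≈ 64.447 → 64
= RGB(11, 111, 64)


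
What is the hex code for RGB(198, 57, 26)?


R = 198 → C6 (hex)
G = 57 → 39 (hex)
B = 26 → 1A (hex)
Hex = #C6391A


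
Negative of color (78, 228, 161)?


Invert: (255-R, 255-G, 255-B)
R: 255-78 = 177
G: 255-228 = 27
B: 255-161 = 94
= RGB(177, 27, 94)


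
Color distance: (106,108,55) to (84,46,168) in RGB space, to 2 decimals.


d = √[(R₁-R₂)² + (G₁-G₂)² + (B₁-B₂)²]
d = √[(106-84)² + (108-46)² + (55-168)²]
d = √[484 + 3844 + 12769]
d = √17097
d ≈ 130.76


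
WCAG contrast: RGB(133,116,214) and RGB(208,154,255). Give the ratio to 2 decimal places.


Linearize each sRGB channel c=v/255: c/12.92 if c ≤ 0.04045 else ((c+0.055)/1.055)^2.4
L = 0.2126×R_lin + 0.7152×G_lin + 0.0722×B_lin
Color 1 (133,116,214):
  R=133: 133/255≈0.5216 > 0.04045 → ((0.5216+0.055)/1.055)^2.4 ≈ 0.23455
  G=116: 116/255≈0.4549 > 0.04045 → ((0.4549+0.055)/1.055)^2.4 ≈ 0.17465
  B=214: 214/255≈0.8392 > 0.04045 → ((0.8392+0.055)/1.055)^2.4 ≈ 0.67244
  L1 = 0.2126×0.23455 + 0.7152×0.17465 + 0.0722×0.67244 ≈ 0.22332
Color 2 (208,154,255):
  R=208: 208/255≈0.8157 > 0.04045 → ((0.8157+0.055)/1.055)^2.4 ≈ 0.63076
  G=154: 154/255≈0.6039 > 0.04045 → ((0.6039+0.055)/1.055)^2.4 ≈ 0.32314
  B=255: 255/255≈1.0000 > 0.04045 → ((1.0000+0.055)/1.055)^2.4 ≈ 1.00000
  L2 = 0.2126×0.63076 + 0.7152×0.32314 + 0.0722×1.00000 ≈ 0.43741
Lighter = 0.43741, Darker = 0.22332
Ratio = (L_lighter + 0.05) / (L_darker + 0.05)
Ratio = (0.43741 + 0.05) / (0.22332 + 0.05) = 0.48741 / 0.27332 ≈ 1.7833
Ratio ≈ 1.78:1


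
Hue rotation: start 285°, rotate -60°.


New hue = (H + rotation) mod 360
New hue = (285 -60) mod 360
= 225 mod 360
= 225°


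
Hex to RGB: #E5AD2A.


E5 → 229 (R)
AD → 173 (G)
2A → 42 (B)
= RGB(229, 173, 42)


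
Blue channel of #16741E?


Color: #16741E
R = 16 = 22
G = 74 = 116
B = 1E = 30
Blue = 30


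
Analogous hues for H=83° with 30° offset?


Base hue: 83°
Left analog: (83 - 30) mod 360 = 53°
Right analog: (83 + 30) mod 360 = 113°
Analogous hues = 53° and 113°


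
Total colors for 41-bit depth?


Colors = 2^bits = 2^41
= 2,199,023,255,552 colors


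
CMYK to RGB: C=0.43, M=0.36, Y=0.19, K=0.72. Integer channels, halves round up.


R = 255 × (1-C) × (1-K) = 255 × 0.57 × 0.28 = 40.698 → 41
G = 255 × (1-M) × (1-K) = 255 × 0.64 × 0.28 = 45.696 → 46
B = 255 × (1-Y) × (1-K) = 255 × 0.81 × 0.28 = 57.834 → 58
= RGB(41, 46, 58)


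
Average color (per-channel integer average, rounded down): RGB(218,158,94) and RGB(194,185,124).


Midpoint: each channel = ⌊(C₁+C₂)/2⌋
R: ⌊(218+194)/2⌋ = 206
G: ⌊(158+185)/2⌋ = 171
B: ⌊(94+124)/2⌋ = 109
= RGB(206, 171, 109)


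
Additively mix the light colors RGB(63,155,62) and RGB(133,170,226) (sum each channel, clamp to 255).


Additive: each channel = min(255, C₁+C₂)
R: 63+133 = 196 → 196
G: 155+170 = 325 → 255
B: 62+226 = 288 → 255
= RGB(196, 255, 255)


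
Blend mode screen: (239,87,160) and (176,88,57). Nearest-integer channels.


Screen: C = 255 - (255-A)×(255-B)/255, rounded to nearest integer
R: 255 - (255-239)×(255-176)/255 = 255 - 1264/255 ≈ 255 - 4.957 = 250.043 → 250
G: 255 - (255-87)×(255-88)/255 = 255 - 28056/255 ≈ 255 - 110.024 = 144.976 → 145
B: 255 - (255-160)×(255-57)/255 = 255 - 18810/255 ≈ 255 - 73.765 = 181.235 → 181
= RGB(250, 145, 181)


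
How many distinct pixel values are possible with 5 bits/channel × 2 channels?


Total bits = 5 bits/channel × 2 channels = 10 bits
Distinct pixel values = 2^10
= 1,024 pixel values


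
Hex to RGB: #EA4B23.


EA → 234 (R)
4B → 75 (G)
23 → 35 (B)
= RGB(234, 75, 35)


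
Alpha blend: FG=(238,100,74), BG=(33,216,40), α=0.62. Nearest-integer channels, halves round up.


C = α×F + (1-α)×B, with 1-α = 0.38
R: 0.62×238 + 0.38×33 = 147.56 + 12.54 = 160.10 → 160
G: 0.62×100 + 0.38×216 = 62.00 + 82.08 = 144.08 → 144
B: 0.62×74 + 0.38×40 = 45.88 + 15.20 = 61.08 → 61
= RGB(160, 144, 61)


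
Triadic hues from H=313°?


Triadic: equally spaced at 120° intervals
H1 = 313°
H2 = (313 + 120) mod 360 = 73°
H3 = (313 + 240) mod 360 = 193°
Triadic = 313°, 73°, 193°


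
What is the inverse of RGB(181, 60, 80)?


Invert: (255-R, 255-G, 255-B)
R: 255-181 = 74
G: 255-60 = 195
B: 255-80 = 175
= RGB(74, 195, 175)


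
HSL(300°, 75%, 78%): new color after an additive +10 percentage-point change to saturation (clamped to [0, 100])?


Original S = 75%
Adjustment = +10 percentage points
New S = 75 + (10) = 85
Clamp to [0, 100] → 85
= HSL(300°, 85%, 78%)


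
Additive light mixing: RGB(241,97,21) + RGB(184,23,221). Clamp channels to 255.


Additive: each channel = min(255, C₁+C₂)
R: 241+184 = 425 → 255
G: 97+23 = 120 → 120
B: 21+221 = 242 → 242
= RGB(255, 120, 242)


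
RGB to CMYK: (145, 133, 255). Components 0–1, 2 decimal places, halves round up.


R'=145/255≈0.5686, G'=133/255≈0.5216, B'=255/255≈1.0000
K = 1 - max(R',G',B') = 1 - 255/255 = 0/255 = 0 → 0.00
(1-R'-K)/(1-K) simplifies to (max-R)/max with max = 255:
C = (255-145)/255 = 110/255 = 0.43137… → 0.43
M = (255-133)/255 = 122/255 = 0.47843… → 0.48
Y = (255-255)/255 = 0/255 = 0 → 0.00
= CMYK(0.43, 0.48, 0.00, 0.00)


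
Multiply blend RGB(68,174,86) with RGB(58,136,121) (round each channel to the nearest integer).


Multiply: C = A×B/255, rounded to nearest integer
R: 68×58/255 = 3944/255 ≈ 15.467 → 15
G: 174×136/255 = 23664/255 ≈ 92.800 → 93
B: 86×121/255 = 10406/255 ≈ 40.808 → 41
= RGB(15, 93, 41)


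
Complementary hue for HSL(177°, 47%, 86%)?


Complement = opposite side of color wheel = hue + 180°
H' = (177 + 180) mod 360 = 357°
S and L unchanged.
= HSL(357°, 47%, 86%)


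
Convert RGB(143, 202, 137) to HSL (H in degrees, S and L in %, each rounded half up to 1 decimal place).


Normalize: R'=143/255≈0.5608, G'=202/255≈0.7922, B'=137/255≈0.5373
Max=202/255, Min=137/255, Δ=Max-Min=65/255
L = (Max+Min)/2 = (202+137)/510 = 339/510 = 0.66470… → L = 66.5%
L > 0.5 → S = Δ/(2-Max-Min) = 65/(510-202-137) = 65/171 = 0.38011… → S = 38.0%
(the 1/255 factors cancel in S and H, so raw channel differences can be used)
Max is G' → H = 60 × ((B-R)/Δ + 2) = 60 × ((137-143)/65 + 2)
  -6/65 + 2 = -0.0923… + 2 = 1.9076…
  H = 60 × 1.9076… = 114.461…° → H = 114.5°
= HSL(114.5°, 38.0%, 66.5%)


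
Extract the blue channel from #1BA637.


Color: #1BA637
R = 1B = 27
G = A6 = 166
B = 37 = 55
Blue = 55


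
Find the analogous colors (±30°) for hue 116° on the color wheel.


Base hue: 116°
Left analog: (116 - 30) mod 360 = 86°
Right analog: (116 + 30) mod 360 = 146°
Analogous hues = 86° and 146°


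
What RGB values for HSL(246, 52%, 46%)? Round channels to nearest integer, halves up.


H=246°, S=0.52, L=0.46
C = (1-|2L-1|)×S = (1-|-0.08|)×0.52 = 0.4784
H' = H/60 = 246/60 ≈ 4.1000; X = C×(1-|H' mod 2 - 1|) = 0.04784
m = L - C/2 = 0.46 - 0.2392 = 0.2208
Sector ⌊H'⌋ = 4 → (R',G',B') = (0.04784, 0.0, 0.4784)
RGB = ((R'+m)×255, (G'+m)×255, (B'+m)×255) = (68.5032, 56.304, 178.296)
Round half up → RGB(69, 56, 178)


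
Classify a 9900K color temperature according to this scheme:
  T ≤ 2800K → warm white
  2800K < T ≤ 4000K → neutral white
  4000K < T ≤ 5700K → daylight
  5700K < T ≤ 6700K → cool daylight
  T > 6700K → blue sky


Temperature: 9900K
9900K > 6700K → blue sky
Classification: blue sky


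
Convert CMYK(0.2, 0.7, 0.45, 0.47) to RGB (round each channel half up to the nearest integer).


R = 255 × (1-C) × (1-K) = 255 × 0.80 × 0.53 = 108.12 → 108
G = 255 × (1-M) × (1-K) = 255 × 0.30 × 0.53 = 40.545 → 41
B = 255 × (1-Y) × (1-K) = 255 × 0.55 × 0.53 = 74.3325 → 74
= RGB(108, 41, 74)


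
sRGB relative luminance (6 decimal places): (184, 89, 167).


Linearize each channel (sRGB transfer function): c = v/255; c_lin = c/12.92 if c ≤ 0.04045, else ((c+0.055)/1.055)^2.4
  R: 184/255 ≈ 0.721569 > 0.04045 → ((0.721569+0.055)/1.055)^2.4 ≈ 0.479320
  G: 89/255 ≈ 0.349020 > 0.04045 → ((0.349020+0.055)/1.055)^2.4 ≈ 0.099899
  B: 167/255 ≈ 0.654902 > 0.04045 → ((0.654902+0.055)/1.055)^2.4 ≈ 0.386429
R_lin = 0.479320, G_lin = 0.099899, B_lin = 0.386429
L = 0.2126×R + 0.7152×G + 0.0722×B
L = 0.2126×0.479320 + 0.7152×0.099899 + 0.0722×0.386429
L ≈ 0.201251


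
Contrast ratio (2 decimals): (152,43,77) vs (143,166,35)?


Linearize each sRGB channel c=v/255: c/12.92 if c ≤ 0.04045 else ((c+0.055)/1.055)^2.4
L = 0.2126×R_lin + 0.7152×G_lin + 0.0722×B_lin
Color 1 (152,43,77):
  R=152: 152/255≈0.5961 > 0.04045 → ((0.5961+0.055)/1.055)^2.4 ≈ 0.31399
  G=43: 43/255≈0.1686 > 0.04045 → ((0.1686+0.055)/1.055)^2.4 ≈ 0.02416
  B=77: 77/255≈0.3020 > 0.04045 → ((0.3020+0.055)/1.055)^2.4 ≈ 0.07421
  L1 = 0.2126×0.31399 + 0.7152×0.02416 + 0.0722×0.07421 ≈ 0.08939
Color 2 (143,166,35):
  R=143: 143/255≈0.5608 > 0.04045 → ((0.5608+0.055)/1.055)^2.4 ≈ 0.27468
  G=166: 166/255≈0.6510 > 0.04045 → ((0.6510+0.055)/1.055)^2.4 ≈ 0.38133
  B=35: 35/255≈0.1373 > 0.04045 → ((0.1373+0.055)/1.055)^2.4 ≈ 0.01681
  L2 = 0.2126×0.27468 + 0.7152×0.38133 + 0.0722×0.01681 ≈ 0.33233
Lighter = 0.33233, Darker = 0.08939
Ratio = (L_lighter + 0.05) / (L_darker + 0.05)
Ratio = (0.33233 + 0.05) / (0.08939 + 0.05) = 0.38233 / 0.13939 ≈ 2.7429
Ratio ≈ 2.74:1


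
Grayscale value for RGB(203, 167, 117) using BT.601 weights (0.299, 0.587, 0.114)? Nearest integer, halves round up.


Gray = 0.299×R + 0.587×G + 0.114×B
Gray = 0.299×203 + 0.587×167 + 0.114×117
Gray = 60.697 + 98.029 + 13.338
Gray = 172.064 → round half up → 172
Gray = 172


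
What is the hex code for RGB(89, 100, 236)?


R = 89 → 59 (hex)
G = 100 → 64 (hex)
B = 236 → EC (hex)
Hex = #5964EC


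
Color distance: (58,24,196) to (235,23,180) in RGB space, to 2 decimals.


d = √[(R₁-R₂)² + (G₁-G₂)² + (B₁-B₂)²]
d = √[(58-235)² + (24-23)² + (196-180)²]
d = √[31329 + 1 + 256]
d = √31586
d ≈ 177.72


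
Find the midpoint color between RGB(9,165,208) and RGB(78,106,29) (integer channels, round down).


Midpoint: each channel = ⌊(C₁+C₂)/2⌋
R: ⌊(9+78)/2⌋ = 43
G: ⌊(165+106)/2⌋ = 135
B: ⌊(208+29)/2⌋ = 118
= RGB(43, 135, 118)


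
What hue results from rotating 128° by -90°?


New hue = (H + rotation) mod 360
New hue = (128 -90) mod 360
= 38 mod 360
= 38°


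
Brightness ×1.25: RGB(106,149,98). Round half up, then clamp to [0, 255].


Multiply each channel by 1.25, round half up, clamp to [0, 255]
R: 106×1.25 = 132.5 → round → 133
G: 149×1.25 = 186.25 → round → 186
B: 98×1.25 = 122.5 → round → 123
= RGB(133, 186, 123)


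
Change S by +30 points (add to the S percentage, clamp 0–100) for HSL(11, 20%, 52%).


Original S = 20%
Adjustment = +30 percentage points
New S = 20 + (30) = 50
Clamp to [0, 100] → 50
= HSL(11°, 50%, 52%)


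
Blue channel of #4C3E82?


Color: #4C3E82
R = 4C = 76
G = 3E = 62
B = 82 = 130
Blue = 130


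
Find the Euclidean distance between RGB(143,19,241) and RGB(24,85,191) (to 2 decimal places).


d = √[(R₁-R₂)² + (G₁-G₂)² + (B₁-B₂)²]
d = √[(143-24)² + (19-85)² + (241-191)²]
d = √[14161 + 4356 + 2500]
d = √21017
d ≈ 144.97


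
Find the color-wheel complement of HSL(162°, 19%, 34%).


Complement = opposite side of color wheel = hue + 180°
H' = (162 + 180) mod 360 = 342°
S and L unchanged.
= HSL(342°, 19%, 34%)


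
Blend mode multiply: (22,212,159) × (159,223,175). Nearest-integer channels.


Multiply: C = A×B/255, rounded to nearest integer
R: 22×159/255 = 3498/255 ≈ 13.718 → 14
G: 212×223/255 = 47276/255 ≈ 185.396 → 185
B: 159×175/255 = 27825/255 ≈ 109.118 → 109
= RGB(14, 185, 109)


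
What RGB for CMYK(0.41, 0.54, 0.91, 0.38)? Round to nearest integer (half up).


R = 255 × (1-C) × (1-K) = 255 × 0.59 × 0.62 = 93.279 → 93
G = 255 × (1-M) × (1-K) = 255 × 0.46 × 0.62 = 72.726 → 73
B = 255 × (1-Y) × (1-K) = 255 × 0.09 × 0.62 = 14.229 → 14
= RGB(93, 73, 14)


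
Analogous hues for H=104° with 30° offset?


Base hue: 104°
Left analog: (104 - 30) mod 360 = 74°
Right analog: (104 + 30) mod 360 = 134°
Analogous hues = 74° and 134°


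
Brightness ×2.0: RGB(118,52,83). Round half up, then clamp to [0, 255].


Multiply each channel by 2.0, round half up, clamp to [0, 255]
R: 118×2.0 = 236
G: 52×2.0 = 104
B: 83×2.0 = 166
= RGB(236, 104, 166)


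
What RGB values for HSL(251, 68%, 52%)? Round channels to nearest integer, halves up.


H=251°, S=0.68, L=0.52
C = (1-|2L-1|)×S = (1-|0.04|)×0.68 = 0.6528
H' = H/60 = 251/60 ≈ 4.1833; X = C×(1-|H' mod 2 - 1|) = 0.11968
m = L - C/2 = 0.52 - 0.3264 = 0.1936
Sector ⌊H'⌋ = 4 → (R',G',B') = (0.11968, 0.0, 0.6528)
RGB = ((R'+m)×255, (G'+m)×255, (B'+m)×255) = (79.8864, 49.368, 215.832)
Round half up → RGB(80, 49, 216)


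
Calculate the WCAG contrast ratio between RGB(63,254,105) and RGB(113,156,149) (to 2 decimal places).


Linearize each sRGB channel c=v/255: c/12.92 if c ≤ 0.04045 else ((c+0.055)/1.055)^2.4
L = 0.2126×R_lin + 0.7152×G_lin + 0.0722×B_lin
Color 1 (63,254,105):
  R=63: 63/255≈0.2471 > 0.04045 → ((0.2471+0.055)/1.055)^2.4 ≈ 0.04971
  G=254: 254/255≈0.9961 > 0.04045 → ((0.9961+0.055)/1.055)^2.4 ≈ 0.99110
  B=105: 105/255≈0.4118 > 0.04045 → ((0.4118+0.055)/1.055)^2.4 ≈ 0.14126
  L1 = 0.2126×0.04971 + 0.7152×0.99110 + 0.0722×0.14126 ≈ 0.72960
Color 2 (113,156,149):
  R=113: 113/255≈0.4431 > 0.04045 → ((0.4431+0.055)/1.055)^2.4 ≈ 0.16513
  G=156: 156/255≈0.6118 > 0.04045 → ((0.6118+0.055)/1.055)^2.4 ≈ 0.33245
  B=149: 149/255≈0.5843 > 0.04045 → ((0.5843+0.055)/1.055)^2.4 ≈ 0.30054
  L2 = 0.2126×0.16513 + 0.7152×0.33245 + 0.0722×0.30054 ≈ 0.29458
Lighter = 0.72960, Darker = 0.29458
Ratio = (L_lighter + 0.05) / (L_darker + 0.05)
Ratio = (0.72960 + 0.05) / (0.29458 + 0.05) = 0.77960 / 0.34458 ≈ 2.2625
Ratio ≈ 2.26:1


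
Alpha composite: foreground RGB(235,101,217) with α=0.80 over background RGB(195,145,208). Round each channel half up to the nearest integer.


C = α×F + (1-α)×B, with 1-α = 0.20
R: 0.80×235 + 0.20×195 = 188.00 + 39.00 = 227.00 → 227
G: 0.80×101 + 0.20×145 = 80.80 + 29.00 = 109.80 → 110
B: 0.80×217 + 0.20×208 = 173.60 + 41.60 = 215.20 → 215
= RGB(227, 110, 215)


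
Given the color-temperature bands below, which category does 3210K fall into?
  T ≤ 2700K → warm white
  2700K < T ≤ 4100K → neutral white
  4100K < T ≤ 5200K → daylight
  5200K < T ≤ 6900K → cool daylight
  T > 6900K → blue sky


Temperature: 3210K
2700K < 3210K ≤ 4100K → neutral white
Classification: neutral white


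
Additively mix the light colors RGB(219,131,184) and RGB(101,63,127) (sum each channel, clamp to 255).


Additive: each channel = min(255, C₁+C₂)
R: 219+101 = 320 → 255
G: 131+63 = 194 → 194
B: 184+127 = 311 → 255
= RGB(255, 194, 255)


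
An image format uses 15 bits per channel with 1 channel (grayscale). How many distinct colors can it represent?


Total bits = 15 bits/channel × 1 channels = 15 bits
Distinct colors = 2^15
= 32,768 colors


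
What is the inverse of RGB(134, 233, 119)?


Invert: (255-R, 255-G, 255-B)
R: 255-134 = 121
G: 255-233 = 22
B: 255-119 = 136
= RGB(121, 22, 136)


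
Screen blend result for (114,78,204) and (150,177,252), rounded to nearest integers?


Screen: C = 255 - (255-A)×(255-B)/255, rounded to nearest integer
R: 255 - (255-114)×(255-150)/255 = 255 - 14805/255 ≈ 255 - 58.059 = 196.941 → 197
G: 255 - (255-78)×(255-177)/255 = 255 - 13806/255 ≈ 255 - 54.141 = 200.859 → 201
B: 255 - (255-204)×(255-252)/255 = 255 - 153/255 ≈ 255 - 0.600 = 254.400 → 254
= RGB(197, 201, 254)


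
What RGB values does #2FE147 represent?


2F → 47 (R)
E1 → 225 (G)
47 → 71 (B)
= RGB(47, 225, 71)


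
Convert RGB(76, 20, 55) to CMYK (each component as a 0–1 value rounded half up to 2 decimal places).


R'=76/255≈0.2980, G'=20/255≈0.0784, B'=55/255≈0.2157
K = 1 - max(R',G',B') = 1 - 76/255 = 179/255 = 0.70196… → 0.70
(1-R'-K)/(1-K) simplifies to (max-R)/max with max = 76:
C = (76-76)/76 = 0/76 = 0 → 0.00
M = (76-20)/76 = 56/76 = 0.73684… → 0.74
Y = (76-55)/76 = 21/76 = 0.27631… → 0.28
= CMYK(0.00, 0.74, 0.28, 0.70)


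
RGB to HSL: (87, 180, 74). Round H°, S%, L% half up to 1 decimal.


Normalize: R'=87/255≈0.3412, G'=180/255≈0.7059, B'=74/255≈0.2902
Max=180/255, Min=74/255, Δ=Max-Min=106/255
L = (Max+Min)/2 = (180+74)/510 = 254/510 = 0.49803… → L = 49.8%
L ≤ 0.5 → S = Δ/(Max+Min) = 106/(180+74) = 106/254 = 0.41732… → S = 41.7%
(the 1/255 factors cancel in S and H, so raw channel differences can be used)
Max is G' → H = 60 × ((B-R)/Δ + 2) = 60 × ((74-87)/106 + 2)
  -13/106 + 2 = -0.1226… + 2 = 1.8773…
  H = 60 × 1.8773… = 112.641…° → H = 112.6°
= HSL(112.6°, 41.7%, 49.8%)


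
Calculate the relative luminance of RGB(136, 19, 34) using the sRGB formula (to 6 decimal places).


Linearize each channel (sRGB transfer function): c = v/255; c_lin = c/12.92 if c ≤ 0.04045, else ((c+0.055)/1.055)^2.4
  R: 136/255 ≈ 0.533333 > 0.04045 → ((0.533333+0.055)/1.055)^2.4 ≈ 0.246201
  G: 19/255 ≈ 0.074510 > 0.04045 → ((0.074510+0.055)/1.055)^2.4 ≈ 0.006512
  B: 34/255 ≈ 0.133333 > 0.04045 → ((0.133333+0.055)/1.055)^2.4 ≈ 0.015996
R_lin = 0.246201, G_lin = 0.006512, B_lin = 0.015996
L = 0.2126×R + 0.7152×G + 0.0722×B
L = 0.2126×0.246201 + 0.7152×0.006512 + 0.0722×0.015996
L ≈ 0.058155


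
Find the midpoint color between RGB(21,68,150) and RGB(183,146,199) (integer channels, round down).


Midpoint: each channel = ⌊(C₁+C₂)/2⌋
R: ⌊(21+183)/2⌋ = 102
G: ⌊(68+146)/2⌋ = 107
B: ⌊(150+199)/2⌋ = 174
= RGB(102, 107, 174)


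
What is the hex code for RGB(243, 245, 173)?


R = 243 → F3 (hex)
G = 245 → F5 (hex)
B = 173 → AD (hex)
Hex = #F3F5AD


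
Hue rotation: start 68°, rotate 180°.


New hue = (H + rotation) mod 360
New hue = (68 + 180) mod 360
= 248 mod 360
= 248°


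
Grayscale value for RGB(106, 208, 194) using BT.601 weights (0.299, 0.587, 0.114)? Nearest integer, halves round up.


Gray = 0.299×R + 0.587×G + 0.114×B
Gray = 0.299×106 + 0.587×208 + 0.114×194
Gray = 31.694 + 122.096 + 22.116
Gray = 175.906 → round half up → 176
Gray = 176


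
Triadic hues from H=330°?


Triadic: equally spaced at 120° intervals
H1 = 330°
H2 = (330 + 120) mod 360 = 90°
H3 = (330 + 240) mod 360 = 210°
Triadic = 330°, 90°, 210°


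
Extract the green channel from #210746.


Color: #210746
R = 21 = 33
G = 07 = 7
B = 46 = 70
Green = 7


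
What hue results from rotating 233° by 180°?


New hue = (H + rotation) mod 360
New hue = (233 + 180) mod 360
= 413 mod 360
= 53°


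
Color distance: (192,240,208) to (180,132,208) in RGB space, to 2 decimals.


d = √[(R₁-R₂)² + (G₁-G₂)² + (B₁-B₂)²]
d = √[(192-180)² + (240-132)² + (208-208)²]
d = √[144 + 11664 + 0]
d = √11808
d ≈ 108.66


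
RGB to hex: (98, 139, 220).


R = 98 → 62 (hex)
G = 139 → 8B (hex)
B = 220 → DC (hex)
Hex = #628BDC
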